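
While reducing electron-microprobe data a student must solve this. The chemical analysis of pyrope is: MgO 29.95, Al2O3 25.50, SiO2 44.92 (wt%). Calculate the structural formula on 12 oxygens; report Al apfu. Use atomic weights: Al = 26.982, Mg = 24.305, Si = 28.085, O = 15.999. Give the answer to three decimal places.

2.008 Al apfu

29.95 wt% MgO ÷ 40.304 g/mol = 0.74310 mol, giving 0.74310 Mg and 0.74310 O.
25.50 wt% Al2O3 ÷ 101.961 g/mol = 0.25010 mol, giving 0.50020 Al and 0.75030 O.
44.92 wt% SiO2 ÷ 60.083 g/mol = 0.74763 mol, giving 0.74763 Si and 1.49526 O.
Oxygen sums to 2.98866; scaling by 12/2.98866 = 4.01518 puts the formula on 12 O.
Al: 0.50020 × 4.01518 = 2.008 atoms per formula unit.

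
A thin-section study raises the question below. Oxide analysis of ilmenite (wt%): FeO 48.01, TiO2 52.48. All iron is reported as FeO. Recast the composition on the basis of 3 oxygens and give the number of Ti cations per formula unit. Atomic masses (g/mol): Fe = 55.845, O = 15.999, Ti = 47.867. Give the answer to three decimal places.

0.994 Ti apfu

FeO: 48.01/71.844 = 0.66825 mol → 0.66825 mol Fe, 0.66825 mol O.
TiO2: 52.48/79.865 = 0.65711 mol → 0.65711 mol Ti, 1.31422 mol O.
Total oxygen = 1.98247 mol. Normalization factor = 3/1.98247 = 1.51326.
Ti per 3 O = 0.65711 × 1.51326 = 0.994.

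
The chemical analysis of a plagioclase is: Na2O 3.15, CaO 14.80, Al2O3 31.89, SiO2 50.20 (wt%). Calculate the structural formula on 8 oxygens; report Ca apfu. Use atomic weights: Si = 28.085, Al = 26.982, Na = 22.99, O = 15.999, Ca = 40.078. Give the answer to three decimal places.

Na2O (M=61.979): mol = 0.05082; Na = 0.10164, O = 0.05082.
CaO (M=56.077): mol = 0.26392; Ca = 0.26392, O = 0.26392.
Al2O3 (M=101.961): mol = 0.31277; Al = 0.62554, O = 0.93831.
SiO2 (M=60.083): mol = 0.83551; Si = 0.83551, O = 1.67102.
ΣO = 2.92407; factor = 8/ΣO = 2.73591.
Ca apfu = 0.26392 × 2.73591 = 0.722.

0.722 Ca apfu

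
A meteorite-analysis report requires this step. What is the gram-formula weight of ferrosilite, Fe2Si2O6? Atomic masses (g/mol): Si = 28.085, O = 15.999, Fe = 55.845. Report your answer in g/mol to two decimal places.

M = 2×55.845 + 2×28.085 + 6×15.999

263.85 g/mol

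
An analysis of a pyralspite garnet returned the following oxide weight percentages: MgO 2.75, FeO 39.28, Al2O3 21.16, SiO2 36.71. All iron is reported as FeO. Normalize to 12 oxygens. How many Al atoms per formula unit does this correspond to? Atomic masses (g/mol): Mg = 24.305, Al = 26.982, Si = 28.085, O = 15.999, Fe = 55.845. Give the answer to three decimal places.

MgO: 2.75/40.304 = 0.06823 mol → 0.06823 mol Mg, 0.06823 mol O.
FeO: 39.28/71.844 = 0.54674 mol → 0.54674 mol Fe, 0.54674 mol O.
Al2O3: 21.16/101.961 = 0.20753 mol → 0.41506 mol Al, 0.62259 mol O.
SiO2: 36.71/60.083 = 0.61099 mol → 0.61099 mol Si, 1.22198 mol O.
Total oxygen = 2.45954 mol. Normalization factor = 12/2.45954 = 4.87896.
Al per 12 O = 0.41506 × 4.87896 = 2.025.

2.025 Al apfu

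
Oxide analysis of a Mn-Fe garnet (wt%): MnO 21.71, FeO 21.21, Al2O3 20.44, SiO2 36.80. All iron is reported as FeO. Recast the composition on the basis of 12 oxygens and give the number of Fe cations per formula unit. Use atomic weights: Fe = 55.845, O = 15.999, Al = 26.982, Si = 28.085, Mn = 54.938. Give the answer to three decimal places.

1.459 Fe apfu

MnO: 21.71/70.937 = 0.30605 mol → 0.30605 mol Mn, 0.30605 mol O.
FeO: 21.21/71.844 = 0.29522 mol → 0.29522 mol Fe, 0.29522 mol O.
Al2O3: 20.44/101.961 = 0.20047 mol → 0.40094 mol Al, 0.60141 mol O.
SiO2: 36.80/60.083 = 0.61249 mol → 0.61249 mol Si, 1.22498 mol O.
Total oxygen = 2.42766 mol. Normalization factor = 12/2.42766 = 4.94303.
Fe per 12 O = 0.29522 × 4.94303 = 1.459.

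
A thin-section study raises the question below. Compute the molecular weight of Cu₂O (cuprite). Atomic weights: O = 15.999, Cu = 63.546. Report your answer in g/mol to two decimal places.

143.09 g/mol

M = 2·63.546 + 1·15.999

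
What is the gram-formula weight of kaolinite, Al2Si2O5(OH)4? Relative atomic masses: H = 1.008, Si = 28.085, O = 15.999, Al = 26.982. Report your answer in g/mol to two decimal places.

Al: 2 × 26.982 = 53.9640
Si: 2 × 28.085 = 56.1700
O: 9 × 15.999 = 143.9910
H: 4 × 1.008 = 4.0320
Summing the contributions gives the formula mass.

258.16 g/mol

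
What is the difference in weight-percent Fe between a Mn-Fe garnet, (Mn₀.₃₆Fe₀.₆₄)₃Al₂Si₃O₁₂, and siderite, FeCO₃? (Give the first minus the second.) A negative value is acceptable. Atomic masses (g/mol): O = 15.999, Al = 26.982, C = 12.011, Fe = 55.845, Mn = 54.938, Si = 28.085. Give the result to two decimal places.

-26.62 percentage points

M((Mn₀.₃₆Fe₀.₆₄)₃Al₂Si₃O₁₂) = 496.762 g/mol, so wt% Fe = 107.222/496.762 × 100 = 21.58%.
M(FeCO₃) = 115.853 g/mol, so wt% Fe = 55.845/115.853 × 100 = 48.20%.
21.58 − 48.20 = -26.62 pp.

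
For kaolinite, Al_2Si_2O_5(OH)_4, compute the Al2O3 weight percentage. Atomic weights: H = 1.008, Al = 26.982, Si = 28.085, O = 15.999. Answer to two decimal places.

Formula mass = 258.157 g/mol.
2 Al → 1.0000 mol Al2O3 per formula unit; M(Al2O3) = 101.961, so Al2O3 mass = 101.961 g.
101.961/258.157 × 100 = 39.50 wt%.

39.50 wt%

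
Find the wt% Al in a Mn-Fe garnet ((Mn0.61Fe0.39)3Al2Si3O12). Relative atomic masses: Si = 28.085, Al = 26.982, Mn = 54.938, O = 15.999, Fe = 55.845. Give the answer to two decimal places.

10.88 mass %

Formula mass = 1.83·54.938 + 1.17·55.845 + 2·26.982 + 3·28.085 + 12·15.999 = 496.082 g/mol, of which 53.964 g is Al.
So Al makes up 53.964/496.082 = 0.1088 of the mass, i.e. 10.88%.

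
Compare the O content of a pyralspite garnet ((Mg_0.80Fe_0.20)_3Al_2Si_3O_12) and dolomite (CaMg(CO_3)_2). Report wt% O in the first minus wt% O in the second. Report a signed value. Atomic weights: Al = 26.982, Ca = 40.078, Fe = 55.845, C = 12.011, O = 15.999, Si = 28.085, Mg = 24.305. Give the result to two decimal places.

-6.57 percentage points

First mineral: 191.988 g O in 422.046 g formula = 45.49 wt% O.
Second mineral: 95.994 g O in 184.399 g formula = 52.06 wt% O.
45.49% − 52.06% gives a difference of -6.57 percentage points.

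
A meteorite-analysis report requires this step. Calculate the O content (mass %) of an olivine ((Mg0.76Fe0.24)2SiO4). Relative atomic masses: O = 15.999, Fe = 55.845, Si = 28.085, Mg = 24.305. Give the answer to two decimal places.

Molar mass of (Mg0.76Fe0.24)2SiO4: 1.52·24.305 + 0.48·55.845 + 1·28.085 + 4·15.999 = 155.830 g/mol.
Mass of O per formula unit: 4 × 15.999 = 63.996 g.
Weight fraction O = 63.996 / 155.830 = 0.4107.

41.07 mass %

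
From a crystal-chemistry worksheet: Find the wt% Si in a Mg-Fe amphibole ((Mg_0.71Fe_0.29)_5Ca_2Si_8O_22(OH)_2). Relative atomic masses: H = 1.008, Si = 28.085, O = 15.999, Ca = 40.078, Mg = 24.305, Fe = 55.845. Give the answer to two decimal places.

Molar mass of (Mg_0.71Fe_0.29)_5Ca_2Si_8O_22(OH)_2: 3.55×24.305 + 1.45×55.845 + 2×40.078 + 8×28.085 + 24×15.999 + 2×1.008 = 858.086 g/mol.
Mass of Si per formula unit: 8 × 28.085 = 224.680 g.
Weight fraction Si = 224.680 / 858.086 = 0.2618.

26.18 weight percent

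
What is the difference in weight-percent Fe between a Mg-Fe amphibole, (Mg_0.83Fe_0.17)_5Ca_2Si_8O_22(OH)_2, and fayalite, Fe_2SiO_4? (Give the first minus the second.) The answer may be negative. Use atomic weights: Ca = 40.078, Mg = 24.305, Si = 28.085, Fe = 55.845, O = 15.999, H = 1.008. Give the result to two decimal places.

Fe in (Mg_0.83Fe_0.17)_5Ca_2Si_8O_22(OH)_2: molar mass 839.162 g/mol; 0.85×55.845 = 47.468 g → 5.66 wt%.
Fe in Fe_2SiO_4: molar mass 203.771 g/mol; 2×55.845 = 111.690 g → 54.81 wt%.
Difference = 5.66 − 54.81 = -49.15 percentage points.

-49.15 percentage points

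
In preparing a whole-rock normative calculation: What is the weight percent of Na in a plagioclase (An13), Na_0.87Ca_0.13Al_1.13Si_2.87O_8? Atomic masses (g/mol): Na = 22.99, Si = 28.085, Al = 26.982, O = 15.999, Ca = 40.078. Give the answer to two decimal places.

Formula mass = 0.87*22.99 + 0.13*40.078 + 1.13*26.982 + 2.87*28.085 + 8*15.999 = 264.297 g/mol, of which 20.001 g is Na.
So Na makes up 20.001/264.297 = 0.0757 of the mass, i.e. 7.57%.

7.57 mass %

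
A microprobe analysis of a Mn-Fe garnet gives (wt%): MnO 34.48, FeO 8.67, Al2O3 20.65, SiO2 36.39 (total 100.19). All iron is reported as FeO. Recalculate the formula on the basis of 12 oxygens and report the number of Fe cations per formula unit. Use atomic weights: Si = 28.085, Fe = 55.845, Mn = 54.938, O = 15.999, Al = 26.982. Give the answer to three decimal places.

34.48 wt% MnO ÷ 70.937 g/mol = 0.48607 mol, giving 0.48607 Mn and 0.48607 O.
8.67 wt% FeO ÷ 71.844 g/mol = 0.12068 mol, giving 0.12068 Fe and 0.12068 O.
20.65 wt% Al2O3 ÷ 101.961 g/mol = 0.20253 mol, giving 0.40506 Al and 0.60759 O.
36.39 wt% SiO2 ÷ 60.083 g/mol = 0.60566 mol, giving 0.60566 Si and 1.21132 O.
Oxygen sums to 2.42566; scaling by 12/2.42566 = 4.94711 puts the formula on 12 O.
Fe: 0.12068 × 4.94711 = 0.597 atoms per formula unit.

0.597 Fe apfu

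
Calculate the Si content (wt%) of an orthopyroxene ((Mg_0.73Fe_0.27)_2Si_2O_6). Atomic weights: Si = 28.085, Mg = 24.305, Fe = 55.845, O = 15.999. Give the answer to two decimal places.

M((Mg_0.73Fe_0.27)_2Si_2O_6) = 217.806 g/mol.
Si contributes 2 × 28.085 = 56.170 g per mole.
56.170/217.806 = 0.2579 → 25.79%.

25.79 wt%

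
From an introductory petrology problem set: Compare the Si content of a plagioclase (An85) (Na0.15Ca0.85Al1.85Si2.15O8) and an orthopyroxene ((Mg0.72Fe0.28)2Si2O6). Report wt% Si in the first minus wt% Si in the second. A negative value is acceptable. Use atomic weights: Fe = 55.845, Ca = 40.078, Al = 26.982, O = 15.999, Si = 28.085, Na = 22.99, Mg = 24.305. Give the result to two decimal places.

-3.82 percentage points

First mineral: 60.383 g Si in 275.806 g formula = 21.89 wt% Si.
Second mineral: 56.170 g Si in 218.436 g formula = 25.71 wt% Si.
21.89% − 25.71% gives a difference of -3.82 percentage points.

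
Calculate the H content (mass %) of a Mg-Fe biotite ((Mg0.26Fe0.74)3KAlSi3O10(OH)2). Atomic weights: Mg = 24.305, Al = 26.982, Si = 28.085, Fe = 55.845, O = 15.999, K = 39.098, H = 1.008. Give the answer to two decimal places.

0.41 mass %

M((Mg0.26Fe0.74)3KAlSi3O10(OH)2) = 487.273 g/mol.
H contributes 2 × 1.008 = 2.016 g per mole.
2.016/487.273 = 0.0041 → 0.41%.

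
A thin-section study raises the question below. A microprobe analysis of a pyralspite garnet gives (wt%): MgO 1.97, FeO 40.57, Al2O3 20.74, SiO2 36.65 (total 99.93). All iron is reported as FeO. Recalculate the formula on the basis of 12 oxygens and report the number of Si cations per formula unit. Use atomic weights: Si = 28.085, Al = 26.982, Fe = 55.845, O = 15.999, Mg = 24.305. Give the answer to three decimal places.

2.995 Si apfu

MgO: 1.97/40.304 = 0.04888 mol → 0.04888 mol Mg, 0.04888 mol O.
FeO: 40.57/71.844 = 0.56470 mol → 0.56470 mol Fe, 0.56470 mol O.
Al2O3: 20.74/101.961 = 0.20341 mol → 0.40682 mol Al, 0.61023 mol O.
SiO2: 36.65/60.083 = 0.60999 mol → 0.60999 mol Si, 1.21998 mol O.
Total oxygen = 2.44379 mol. Normalization factor = 12/2.44379 = 4.91041.
Si per 12 O = 0.60999 × 4.91041 = 2.995.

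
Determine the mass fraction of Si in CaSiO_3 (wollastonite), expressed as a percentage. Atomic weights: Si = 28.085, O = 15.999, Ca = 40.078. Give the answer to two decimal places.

24.18 wt%

Molar mass of CaSiO_3: 1·40.078 + 1·28.085 + 3·15.999 = 116.160 g/mol.
Mass of Si per formula unit: 1 × 28.085 = 28.085 g.
Weight fraction Si = 28.085 / 116.160 = 0.2418.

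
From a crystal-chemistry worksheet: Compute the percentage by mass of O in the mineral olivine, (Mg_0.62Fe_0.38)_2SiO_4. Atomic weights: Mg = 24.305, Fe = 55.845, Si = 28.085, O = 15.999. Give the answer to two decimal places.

M((Mg_0.62Fe_0.38)_2SiO_4) = 164.661 g/mol.
O contributes 4 × 15.999 = 63.996 g per mole.
63.996/164.661 = 0.3887 → 38.87%.

38.87 mass %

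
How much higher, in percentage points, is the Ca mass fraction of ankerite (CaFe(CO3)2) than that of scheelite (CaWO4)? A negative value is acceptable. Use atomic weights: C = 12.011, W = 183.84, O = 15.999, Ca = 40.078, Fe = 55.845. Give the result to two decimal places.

M(CaFe(CO3)2) = 215.939 g/mol, so wt% Ca = 40.078/215.939 × 100 = 18.56%.
M(CaWO4) = 287.914 g/mol, so wt% Ca = 40.078/287.914 × 100 = 13.92%.
18.56 − 13.92 = 4.64 pp.

4.64 percentage points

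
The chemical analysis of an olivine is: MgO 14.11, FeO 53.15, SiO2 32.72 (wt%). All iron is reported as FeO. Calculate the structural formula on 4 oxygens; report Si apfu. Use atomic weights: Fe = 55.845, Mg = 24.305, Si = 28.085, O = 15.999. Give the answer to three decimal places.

1.000 Si apfu

MgO: 14.11/40.304 = 0.35009 mol → 0.35009 mol Mg, 0.35009 mol O.
FeO: 53.15/71.844 = 0.73980 mol → 0.73980 mol Fe, 0.73980 mol O.
SiO2: 32.72/60.083 = 0.54458 mol → 0.54458 mol Si, 1.08916 mol O.
Total oxygen = 2.17905 mol. Normalization factor = 4/2.17905 = 1.83566.
Si per 4 O = 0.54458 × 1.83566 = 1.000.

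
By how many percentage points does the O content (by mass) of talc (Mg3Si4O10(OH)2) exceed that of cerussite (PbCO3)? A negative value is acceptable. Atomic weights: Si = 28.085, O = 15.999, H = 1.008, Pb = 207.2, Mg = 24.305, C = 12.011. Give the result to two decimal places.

32.66 percentage points

M(Mg3Si4O10(OH)2) = 379.259 g/mol, so wt% O = 191.988/379.259 × 100 = 50.62%.
M(PbCO3) = 267.208 g/mol, so wt% O = 47.997/267.208 × 100 = 17.96%.
50.62 − 17.96 = 32.66 pp.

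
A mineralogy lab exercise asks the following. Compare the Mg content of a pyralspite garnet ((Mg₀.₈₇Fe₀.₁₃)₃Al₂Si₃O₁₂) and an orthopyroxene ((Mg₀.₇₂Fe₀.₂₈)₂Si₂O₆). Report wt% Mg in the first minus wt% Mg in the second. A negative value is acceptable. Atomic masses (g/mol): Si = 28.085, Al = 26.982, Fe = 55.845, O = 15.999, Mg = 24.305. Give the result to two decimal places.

-0.75 percentage points

First mineral: 63.436 g Mg in 415.423 g formula = 15.27 wt% Mg.
Second mineral: 34.999 g Mg in 218.436 g formula = 16.02 wt% Mg.
15.27% − 16.02% gives a difference of -0.75 percentage points.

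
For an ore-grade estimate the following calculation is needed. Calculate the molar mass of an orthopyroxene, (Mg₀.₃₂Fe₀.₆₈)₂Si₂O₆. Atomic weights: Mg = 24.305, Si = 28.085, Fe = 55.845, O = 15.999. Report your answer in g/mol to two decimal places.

The formula mass is the sum 0.64·24.305 + 1.36·55.845 + 2·28.085 + 6·15.999.

243.67 g/mol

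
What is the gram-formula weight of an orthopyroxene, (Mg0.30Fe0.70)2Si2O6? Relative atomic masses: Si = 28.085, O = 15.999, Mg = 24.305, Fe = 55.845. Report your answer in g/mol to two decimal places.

244.93 g/mol

M = 0.60×24.305 + 1.40×55.845 + 2×28.085 + 6×15.999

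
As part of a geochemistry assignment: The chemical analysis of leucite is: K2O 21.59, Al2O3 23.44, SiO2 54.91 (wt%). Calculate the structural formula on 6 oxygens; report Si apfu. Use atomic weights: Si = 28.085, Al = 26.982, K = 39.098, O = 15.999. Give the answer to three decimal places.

1.996 Si apfu

21.59 wt% K2O ÷ 94.195 g/mol = 0.22921 mol, giving 0.45842 K and 0.22921 O.
23.44 wt% Al2O3 ÷ 101.961 g/mol = 0.22989 mol, giving 0.45978 Al and 0.68967 O.
54.91 wt% SiO2 ÷ 60.083 g/mol = 0.91390 mol, giving 0.91390 Si and 1.82780 O.
Oxygen sums to 2.74668; scaling by 6/2.74668 = 2.18446 puts the formula on 6 O.
Si: 0.91390 × 2.18446 = 1.996 atoms per formula unit.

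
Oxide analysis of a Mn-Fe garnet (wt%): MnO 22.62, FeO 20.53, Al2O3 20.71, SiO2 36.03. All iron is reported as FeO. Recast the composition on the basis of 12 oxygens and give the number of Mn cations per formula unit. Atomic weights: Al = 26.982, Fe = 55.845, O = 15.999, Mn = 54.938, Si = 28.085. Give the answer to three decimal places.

MnO (M=70.937): mol = 0.31887; Mn = 0.31887, O = 0.31887.
FeO (M=71.844): mol = 0.28576; Fe = 0.28576, O = 0.28576.
Al2O3 (M=101.961): mol = 0.20312; Al = 0.40624, O = 0.60936.
SiO2 (M=60.083): mol = 0.59967; Si = 0.59967, O = 1.19934.
ΣO = 2.41333; factor = 12/ΣO = 4.97238.
Mn apfu = 0.31887 × 4.97238 = 1.586.

1.586 Mn apfu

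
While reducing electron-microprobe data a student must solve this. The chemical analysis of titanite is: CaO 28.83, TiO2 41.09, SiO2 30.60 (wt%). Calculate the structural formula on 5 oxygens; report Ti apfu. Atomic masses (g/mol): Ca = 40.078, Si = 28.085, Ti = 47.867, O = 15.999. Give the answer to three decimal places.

CaO: 28.83/56.077 = 0.51411 mol → 0.51411 mol Ca, 0.51411 mol O.
TiO2: 41.09/79.865 = 0.51449 mol → 0.51449 mol Ti, 1.02898 mol O.
SiO2: 30.60/60.083 = 0.50930 mol → 0.50930 mol Si, 1.01860 mol O.
Total oxygen = 2.56169 mol. Normalization factor = 5/2.56169 = 1.95184.
Ti per 5 O = 0.51449 × 1.95184 = 1.004.

1.004 Ti apfu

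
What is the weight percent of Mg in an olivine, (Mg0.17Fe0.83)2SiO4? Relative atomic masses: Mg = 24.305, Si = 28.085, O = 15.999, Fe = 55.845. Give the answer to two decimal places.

M((Mg0.17Fe0.83)2SiO4) = 193.047 g/mol.
Mg contributes 0.34 × 24.305 = 8.264 g per mole.
8.264/193.047 = 0.0428 → 4.28%.

4.28 mass %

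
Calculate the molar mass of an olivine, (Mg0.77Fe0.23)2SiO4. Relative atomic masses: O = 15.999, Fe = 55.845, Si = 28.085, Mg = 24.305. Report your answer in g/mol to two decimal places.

The formula mass is the sum 1.54×24.305 + 0.46×55.845 + 1×28.085 + 4×15.999.

155.20 g/mol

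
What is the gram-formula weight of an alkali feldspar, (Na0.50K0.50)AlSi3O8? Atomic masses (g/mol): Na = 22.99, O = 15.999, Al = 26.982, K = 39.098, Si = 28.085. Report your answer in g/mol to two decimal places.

M = 0.50×22.99 + 0.50×39.098 + 1×26.982 + 3×28.085 + 8×15.999

270.27 g/mol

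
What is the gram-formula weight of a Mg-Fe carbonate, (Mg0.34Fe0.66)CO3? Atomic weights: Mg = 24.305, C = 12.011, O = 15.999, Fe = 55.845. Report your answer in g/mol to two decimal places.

M = 0.34(24.305) + 0.66(55.845) + 1(12.011) + 3(15.999)

105.13 g/mol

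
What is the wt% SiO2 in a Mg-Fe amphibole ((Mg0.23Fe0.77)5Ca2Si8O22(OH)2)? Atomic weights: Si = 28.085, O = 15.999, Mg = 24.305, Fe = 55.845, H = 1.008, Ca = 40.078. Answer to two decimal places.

Molar mass of (Mg0.23Fe0.77)5Ca2Si8O22(OH)2 = 1.15×24.305 + 3.85×55.845 + 2×40.078 + 8×28.085 + 24×15.999 + 2×1.008 = 933.782 g/mol.
Each formula unit contains 8 Si, equivalent to 8/1 = 8.0000 mol SiO2.
M(SiO2) = 1×28.085 + 2×15.999 = 60.083 g/mol.
Mass of SiO2 per formula unit = 8.0000 × 60.083 = 480.664 g.
SiO2 wt% = 480.664 / 933.782 × 100 = 51.47%.

51.47 wt%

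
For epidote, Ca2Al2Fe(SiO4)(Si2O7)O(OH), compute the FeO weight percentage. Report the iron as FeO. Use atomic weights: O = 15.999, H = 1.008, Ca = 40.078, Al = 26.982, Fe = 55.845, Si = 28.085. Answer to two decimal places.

14.87 wt%

Formula mass = 483.215 g/mol.
1 Fe → 1.0000 mol FeO per formula unit; M(FeO) = 71.844, so FeO mass = 71.844 g.
71.844/483.215 × 100 = 14.87 wt%.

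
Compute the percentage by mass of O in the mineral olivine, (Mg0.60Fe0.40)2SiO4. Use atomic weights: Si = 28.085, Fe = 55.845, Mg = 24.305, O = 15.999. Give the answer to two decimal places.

Molar mass of (Mg0.60Fe0.40)2SiO4: 1.20*24.305 + 0.80*55.845 + 1*28.085 + 4*15.999 = 165.923 g/mol.
Mass of O per formula unit: 4 × 15.999 = 63.996 g.
Weight fraction O = 63.996 / 165.923 = 0.3857.

38.57 mass %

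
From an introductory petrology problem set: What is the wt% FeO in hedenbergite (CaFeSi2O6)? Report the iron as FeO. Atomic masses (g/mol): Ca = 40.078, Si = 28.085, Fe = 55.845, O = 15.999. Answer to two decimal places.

28.96 wt%

M(CaFeSi2O6) = 248.087 g/mol; M(FeO) = 71.844 g/mol.
Moles FeO per formula unit = 1 Fe ÷ 1 = 1.0000.
FeO fraction = (1.0000 × 71.844) / 248.087 = 71.844/248.087 = 0.2896.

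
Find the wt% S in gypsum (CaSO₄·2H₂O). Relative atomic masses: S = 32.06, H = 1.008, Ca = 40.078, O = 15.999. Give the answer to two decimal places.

M(CaSO₄·2H₂O) = 172.164 g/mol.
S contributes 1 × 32.06 = 32.060 g per mole.
32.060/172.164 = 0.1862 → 18.62%.

18.62 mass %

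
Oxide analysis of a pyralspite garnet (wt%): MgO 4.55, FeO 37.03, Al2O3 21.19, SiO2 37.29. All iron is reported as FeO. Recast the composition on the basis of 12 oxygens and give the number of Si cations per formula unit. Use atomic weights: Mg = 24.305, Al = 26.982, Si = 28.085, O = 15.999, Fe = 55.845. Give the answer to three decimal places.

2.987 Si apfu

4.55 wt% MgO ÷ 40.304 g/mol = 0.11289 mol, giving 0.11289 Mg and 0.11289 O.
37.03 wt% FeO ÷ 71.844 g/mol = 0.51542 mol, giving 0.51542 Fe and 0.51542 O.
21.19 wt% Al2O3 ÷ 101.961 g/mol = 0.20782 mol, giving 0.41564 Al and 0.62346 O.
37.29 wt% SiO2 ÷ 60.083 g/mol = 0.62064 mol, giving 0.62064 Si and 1.24128 O.
Oxygen sums to 2.49305; scaling by 12/2.49305 = 4.81338 puts the formula on 12 O.
Si: 0.62064 × 4.81338 = 2.987 atoms per formula unit.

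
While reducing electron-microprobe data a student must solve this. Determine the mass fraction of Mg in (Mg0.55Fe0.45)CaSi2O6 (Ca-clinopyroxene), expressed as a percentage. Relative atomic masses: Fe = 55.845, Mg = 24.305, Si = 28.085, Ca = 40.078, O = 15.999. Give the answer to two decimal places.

5.79 weight percent

M((Mg0.55Fe0.45)CaSi2O6) = 230.740 g/mol.
Mg contributes 0.55 × 24.305 = 13.368 g per mole.
13.368/230.740 = 0.0579 → 5.79%.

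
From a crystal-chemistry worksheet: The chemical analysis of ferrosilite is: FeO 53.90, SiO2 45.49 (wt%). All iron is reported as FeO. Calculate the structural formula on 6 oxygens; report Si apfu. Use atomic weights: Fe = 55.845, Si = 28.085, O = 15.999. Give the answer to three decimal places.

2.006 Si apfu

FeO: 53.90/71.844 = 0.75024 mol → 0.75024 mol Fe, 0.75024 mol O.
SiO2: 45.49/60.083 = 0.75712 mol → 0.75712 mol Si, 1.51424 mol O.
Total oxygen = 2.26448 mol. Normalization factor = 6/2.26448 = 2.64961.
Si per 6 O = 0.75712 × 2.64961 = 2.006.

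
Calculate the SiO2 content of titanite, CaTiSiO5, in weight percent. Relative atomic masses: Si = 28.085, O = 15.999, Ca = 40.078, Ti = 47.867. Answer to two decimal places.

30.65 wt%

Formula mass = 196.025 g/mol.
1 Si → 1.0000 mol SiO2 per formula unit; M(SiO2) = 60.083, so SiO2 mass = 60.083 g.
60.083/196.025 × 100 = 30.65 wt%.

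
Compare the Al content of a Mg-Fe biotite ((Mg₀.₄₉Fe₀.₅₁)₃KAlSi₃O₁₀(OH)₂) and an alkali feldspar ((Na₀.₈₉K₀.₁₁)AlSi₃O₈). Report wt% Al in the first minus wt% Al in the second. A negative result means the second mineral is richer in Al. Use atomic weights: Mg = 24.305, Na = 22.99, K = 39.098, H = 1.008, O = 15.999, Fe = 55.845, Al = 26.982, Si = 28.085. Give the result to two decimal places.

Al in (Mg₀.₄₉Fe₀.₅₁)₃KAlSi₃O₁₀(OH)₂: molar mass 465.510 g/mol; 1×26.982 = 26.982 g → 5.80 wt%.
Al in (Na₀.₈₉K₀.₁₁)AlSi₃O₈: molar mass 263.991 g/mol; 1×26.982 = 26.982 g → 10.22 wt%.
Difference = 5.80 − 10.22 = -4.42 percentage points.

-4.42 percentage points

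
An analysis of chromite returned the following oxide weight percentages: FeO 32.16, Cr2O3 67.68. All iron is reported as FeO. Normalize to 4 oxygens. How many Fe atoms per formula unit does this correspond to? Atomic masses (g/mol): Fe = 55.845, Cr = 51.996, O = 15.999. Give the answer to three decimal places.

32.16 wt% FeO ÷ 71.844 g/mol = 0.44764 mol, giving 0.44764 Fe and 0.44764 O.
67.68 wt% Cr2O3 ÷ 151.989 g/mol = 0.44530 mol, giving 0.89060 Cr and 1.33590 O.
Oxygen sums to 1.78354; scaling by 4/1.78354 = 2.24273 puts the formula on 4 O.
Fe: 0.44764 × 2.24273 = 1.004 atoms per formula unit.

1.004 Fe apfu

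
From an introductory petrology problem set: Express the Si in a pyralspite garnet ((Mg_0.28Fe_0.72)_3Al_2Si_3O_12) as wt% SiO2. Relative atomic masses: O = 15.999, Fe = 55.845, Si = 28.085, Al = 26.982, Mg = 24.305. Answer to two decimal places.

38.25 wt%

Formula mass = 471.248 g/mol.
3 Si → 3.0000 mol SiO2 per formula unit; M(SiO2) = 60.083, so SiO2 mass = 180.249 g.
180.249/471.248 × 100 = 38.25 wt%.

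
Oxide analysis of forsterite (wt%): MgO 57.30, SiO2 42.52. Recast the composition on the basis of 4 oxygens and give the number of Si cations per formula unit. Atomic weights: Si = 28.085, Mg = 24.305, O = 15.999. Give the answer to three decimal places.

57.30 wt% MgO ÷ 40.304 g/mol = 1.42170 mol, giving 1.42170 Mg and 1.42170 O.
42.52 wt% SiO2 ÷ 60.083 g/mol = 0.70769 mol, giving 0.70769 Si and 1.41538 O.
Oxygen sums to 2.83708; scaling by 4/2.83708 = 1.40990 puts the formula on 4 O.
Si: 0.70769 × 1.40990 = 0.998 atoms per formula unit.

0.998 Si apfu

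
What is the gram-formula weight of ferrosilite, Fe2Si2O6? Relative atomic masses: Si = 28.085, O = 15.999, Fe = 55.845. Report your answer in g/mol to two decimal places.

263.85 g/mol

The formula mass is the sum 2*55.845 + 2*28.085 + 6*15.999.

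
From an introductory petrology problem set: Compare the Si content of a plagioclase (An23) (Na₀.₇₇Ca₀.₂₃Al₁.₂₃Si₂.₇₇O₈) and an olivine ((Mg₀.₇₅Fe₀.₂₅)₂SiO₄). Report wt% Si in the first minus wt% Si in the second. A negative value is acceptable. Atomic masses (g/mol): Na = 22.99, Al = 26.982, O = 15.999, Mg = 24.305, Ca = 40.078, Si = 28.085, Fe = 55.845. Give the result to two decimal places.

Si in Na₀.₇₇Ca₀.₂₃Al₁.₂₃Si₂.₇₇O₈: molar mass 265.896 g/mol; 2.77×28.085 = 77.795 g → 29.26 wt%.
Si in (Mg₀.₇₅Fe₀.₂₅)₂SiO₄: molar mass 156.461 g/mol; 1×28.085 = 28.085 g → 17.95 wt%.
Difference = 29.26 − 17.95 = 11.31 percentage points.

11.31 percentage points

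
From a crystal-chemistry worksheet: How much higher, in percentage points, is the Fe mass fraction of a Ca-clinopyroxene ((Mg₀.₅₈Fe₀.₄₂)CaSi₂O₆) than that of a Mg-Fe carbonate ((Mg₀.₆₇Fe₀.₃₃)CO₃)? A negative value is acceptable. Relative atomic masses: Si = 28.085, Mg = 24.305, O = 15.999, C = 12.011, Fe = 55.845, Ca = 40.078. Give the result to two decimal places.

First mineral: 23.455 g Fe in 229.794 g formula = 10.21 wt% Fe.
Second mineral: 18.429 g Fe in 94.721 g formula = 19.46 wt% Fe.
10.21% − 19.46% gives a difference of -9.25 percentage points.

-9.25 percentage points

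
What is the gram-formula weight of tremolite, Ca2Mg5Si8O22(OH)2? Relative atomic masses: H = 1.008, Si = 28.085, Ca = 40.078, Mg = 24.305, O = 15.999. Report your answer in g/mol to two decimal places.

812.35 g/mol

Ca: 2 × 40.078 = 80.1560
Mg: 5 × 24.305 = 121.5250
Si: 8 × 28.085 = 224.6800
O: 24 × 15.999 = 383.9760
H: 2 × 1.008 = 2.0160
Summing the contributions gives the formula mass.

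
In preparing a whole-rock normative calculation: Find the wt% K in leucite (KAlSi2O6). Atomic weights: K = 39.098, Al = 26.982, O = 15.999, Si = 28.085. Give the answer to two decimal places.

17.91 wt%

Molar mass of KAlSi2O6: 1·39.098 + 1·26.982 + 2·28.085 + 6·15.999 = 218.244 g/mol.
Mass of K per formula unit: 1 × 39.098 = 39.098 g.
Weight fraction K = 39.098 / 218.244 = 0.1791.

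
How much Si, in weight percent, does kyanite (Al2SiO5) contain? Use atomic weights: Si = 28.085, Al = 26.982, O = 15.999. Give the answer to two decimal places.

Formula mass = 2×26.982 + 1×28.085 + 5×15.999 = 162.044 g/mol, of which 28.085 g is Si.
So Si makes up 28.085/162.044 = 0.1733 of the mass, i.e. 17.33%.

17.33 weight percent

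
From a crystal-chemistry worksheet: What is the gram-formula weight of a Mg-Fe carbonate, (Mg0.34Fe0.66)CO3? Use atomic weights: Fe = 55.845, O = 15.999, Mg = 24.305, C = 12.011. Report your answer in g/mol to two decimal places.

105.13 g/mol

M = 0.34*24.305 + 0.66*55.845 + 1*12.011 + 3*15.999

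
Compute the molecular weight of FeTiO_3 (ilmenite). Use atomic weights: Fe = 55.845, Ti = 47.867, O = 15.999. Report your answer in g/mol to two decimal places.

151.71 g/mol

M = 1*55.845 + 1*47.867 + 3*15.999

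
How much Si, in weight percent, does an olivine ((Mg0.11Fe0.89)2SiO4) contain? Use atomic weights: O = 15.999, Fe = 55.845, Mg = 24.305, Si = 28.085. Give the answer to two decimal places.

M((Mg0.11Fe0.89)2SiO4) = 196.832 g/mol.
Si contributes 1 × 28.085 = 28.085 g per mole.
28.085/196.832 = 0.1427 → 14.27%.

14.27 weight percent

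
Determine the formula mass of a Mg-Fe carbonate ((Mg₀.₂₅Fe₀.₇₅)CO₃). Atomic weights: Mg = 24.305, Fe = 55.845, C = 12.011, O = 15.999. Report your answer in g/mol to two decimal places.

M = 0.25·24.305 + 0.75·55.845 + 1·12.011 + 3·15.999

107.97 g/mol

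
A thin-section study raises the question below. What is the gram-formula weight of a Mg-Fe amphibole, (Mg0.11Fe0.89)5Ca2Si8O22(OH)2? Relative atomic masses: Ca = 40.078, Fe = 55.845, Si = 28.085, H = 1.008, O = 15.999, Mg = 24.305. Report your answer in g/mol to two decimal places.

952.71 g/mol

M = 0.55*24.305 + 4.45*55.845 + 2*40.078 + 8*28.085 + 24*15.999 + 2*1.008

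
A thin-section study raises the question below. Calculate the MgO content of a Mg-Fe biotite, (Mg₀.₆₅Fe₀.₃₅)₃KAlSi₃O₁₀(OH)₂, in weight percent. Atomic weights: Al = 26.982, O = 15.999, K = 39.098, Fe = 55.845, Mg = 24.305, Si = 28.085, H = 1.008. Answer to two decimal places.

Formula mass = 450.371 g/mol.
1.95 Mg → 1.9500 mol MgO per formula unit; M(MgO) = 40.304, so MgO mass = 78.593 g.
78.593/450.371 × 100 = 17.45 wt%.

17.45 wt%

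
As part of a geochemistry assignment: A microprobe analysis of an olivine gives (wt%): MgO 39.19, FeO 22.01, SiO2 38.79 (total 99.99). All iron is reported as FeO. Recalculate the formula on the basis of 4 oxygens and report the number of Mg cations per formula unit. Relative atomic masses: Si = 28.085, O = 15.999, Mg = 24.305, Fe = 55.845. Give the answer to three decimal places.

1.513 Mg apfu

MgO: 39.19/40.304 = 0.97236 mol → 0.97236 mol Mg, 0.97236 mol O.
FeO: 22.01/71.844 = 0.30636 mol → 0.30636 mol Fe, 0.30636 mol O.
SiO2: 38.79/60.083 = 0.64561 mol → 0.64561 mol Si, 1.29122 mol O.
Total oxygen = 2.56994 mol. Normalization factor = 4/2.56994 = 1.55646.
Mg per 4 O = 0.97236 × 1.55646 = 1.513.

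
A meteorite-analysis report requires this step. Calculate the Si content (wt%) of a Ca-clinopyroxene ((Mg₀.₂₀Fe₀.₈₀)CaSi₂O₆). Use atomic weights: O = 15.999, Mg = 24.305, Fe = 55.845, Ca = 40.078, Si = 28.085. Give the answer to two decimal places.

23.23 wt%

Formula mass = 0.20×24.305 + 0.80×55.845 + 1×40.078 + 2×28.085 + 6×15.999 = 241.779 g/mol, of which 56.170 g is Si.
So Si makes up 56.170/241.779 = 0.2323 of the mass, i.e. 23.23%.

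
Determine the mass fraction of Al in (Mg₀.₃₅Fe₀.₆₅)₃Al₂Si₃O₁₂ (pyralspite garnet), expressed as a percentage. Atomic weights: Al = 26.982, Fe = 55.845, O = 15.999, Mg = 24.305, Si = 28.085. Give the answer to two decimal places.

11.61 weight percent

Formula mass = 1.05*24.305 + 1.95*55.845 + 2*26.982 + 3*28.085 + 12*15.999 = 464.625 g/mol, of which 53.964 g is Al.
So Al makes up 53.964/464.625 = 0.1161 of the mass, i.e. 11.61%.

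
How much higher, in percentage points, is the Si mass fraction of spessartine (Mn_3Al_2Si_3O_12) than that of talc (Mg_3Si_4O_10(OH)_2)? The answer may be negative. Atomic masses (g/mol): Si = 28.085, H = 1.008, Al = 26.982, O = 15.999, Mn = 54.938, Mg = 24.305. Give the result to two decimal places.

First mineral: 84.255 g Si in 495.021 g formula = 17.02 wt% Si.
Second mineral: 112.340 g Si in 379.259 g formula = 29.62 wt% Si.
17.02% − 29.62% gives a difference of -12.60 percentage points.

-12.60 percentage points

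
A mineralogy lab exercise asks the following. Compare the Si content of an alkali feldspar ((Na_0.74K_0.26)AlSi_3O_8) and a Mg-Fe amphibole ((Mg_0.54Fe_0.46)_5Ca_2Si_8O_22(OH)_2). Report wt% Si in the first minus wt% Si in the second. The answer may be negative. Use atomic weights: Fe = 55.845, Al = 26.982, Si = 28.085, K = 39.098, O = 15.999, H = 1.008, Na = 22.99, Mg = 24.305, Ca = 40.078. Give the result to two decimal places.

6.24 percentage points

First mineral: 84.255 g Si in 266.407 g formula = 31.63 wt% Si.
Second mineral: 224.680 g Si in 884.895 g formula = 25.39 wt% Si.
31.63% − 25.39% gives a difference of 6.24 percentage points.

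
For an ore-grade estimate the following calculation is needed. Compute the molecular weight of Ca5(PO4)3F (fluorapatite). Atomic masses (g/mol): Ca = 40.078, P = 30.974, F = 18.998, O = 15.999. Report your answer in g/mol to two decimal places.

M = 5*40.078 + 3*30.974 + 12*15.999 + 1*18.998

504.30 g/mol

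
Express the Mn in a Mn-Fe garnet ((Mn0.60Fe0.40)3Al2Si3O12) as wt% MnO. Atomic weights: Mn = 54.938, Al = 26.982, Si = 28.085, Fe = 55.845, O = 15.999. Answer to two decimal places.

M((Mn0.60Fe0.40)3Al2Si3O12) = 496.109 g/mol; M(MnO) = 70.937 g/mol.
Moles MnO per formula unit = 1.80 Mn ÷ 1 = 1.8000.
MnO fraction = (1.8000 × 70.937) / 496.109 = 127.687/496.109 = 0.2574.

25.74 wt%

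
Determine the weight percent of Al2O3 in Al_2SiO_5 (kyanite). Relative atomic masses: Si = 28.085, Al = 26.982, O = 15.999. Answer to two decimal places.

Molar mass of Al_2SiO_5 = 2×26.982 + 1×28.085 + 5×15.999 = 162.044 g/mol.
Each formula unit contains 2 Al, equivalent to 2/2 = 1.0000 mol Al2O3.
M(Al2O3) = 2×26.982 + 3×15.999 = 101.961 g/mol.
Mass of Al2O3 per formula unit = 1.0000 × 101.961 = 101.961 g.
Al2O3 wt% = 101.961 / 162.044 × 100 = 62.92%.

62.92 wt%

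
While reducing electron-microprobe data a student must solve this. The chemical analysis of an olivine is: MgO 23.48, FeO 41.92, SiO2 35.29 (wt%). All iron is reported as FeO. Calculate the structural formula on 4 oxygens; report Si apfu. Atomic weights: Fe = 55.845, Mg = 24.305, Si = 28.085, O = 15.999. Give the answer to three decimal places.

23.48 wt% MgO ÷ 40.304 g/mol = 0.58257 mol, giving 0.58257 Mg and 0.58257 O.
41.92 wt% FeO ÷ 71.844 g/mol = 0.58349 mol, giving 0.58349 Fe and 0.58349 O.
35.29 wt% SiO2 ÷ 60.083 g/mol = 0.58735 mol, giving 0.58735 Si and 1.17470 O.
Oxygen sums to 2.34076; scaling by 4/2.34076 = 1.70885 puts the formula on 4 O.
Si: 0.58735 × 1.70885 = 1.004 atoms per formula unit.

1.004 Si apfu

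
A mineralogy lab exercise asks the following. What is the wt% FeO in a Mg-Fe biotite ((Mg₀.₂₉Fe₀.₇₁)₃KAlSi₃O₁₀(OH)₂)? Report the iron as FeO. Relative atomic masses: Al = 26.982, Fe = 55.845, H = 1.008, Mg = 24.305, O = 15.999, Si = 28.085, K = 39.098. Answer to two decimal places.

M((Mg₀.₂₉Fe₀.₇₁)₃KAlSi₃O₁₀(OH)₂) = 484.434 g/mol; M(FeO) = 71.844 g/mol.
Moles FeO per formula unit = 2.13 Fe ÷ 1 = 2.1300.
FeO fraction = (2.1300 × 71.844) / 484.434 = 153.028/484.434 = 0.3159.

31.59 wt%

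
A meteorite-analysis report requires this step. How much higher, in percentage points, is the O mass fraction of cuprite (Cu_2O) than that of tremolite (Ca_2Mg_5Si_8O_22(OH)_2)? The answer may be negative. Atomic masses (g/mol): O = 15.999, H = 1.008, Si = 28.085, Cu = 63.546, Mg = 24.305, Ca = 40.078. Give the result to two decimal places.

O in Cu_2O: molar mass 143.091 g/mol; 1×15.999 = 15.999 g → 11.18 wt%.
O in Ca_2Mg_5Si_8O_22(OH)_2: molar mass 812.353 g/mol; 24×15.999 = 383.976 g → 47.27 wt%.
Difference = 11.18 − 47.27 = -36.09 percentage points.

-36.09 percentage points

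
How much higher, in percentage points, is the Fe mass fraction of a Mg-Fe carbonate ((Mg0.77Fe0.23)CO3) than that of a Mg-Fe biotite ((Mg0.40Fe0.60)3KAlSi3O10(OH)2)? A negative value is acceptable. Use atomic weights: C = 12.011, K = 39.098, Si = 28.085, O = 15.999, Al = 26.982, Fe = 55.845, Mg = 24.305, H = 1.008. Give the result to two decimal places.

M((Mg0.77Fe0.23)CO3) = 91.567 g/mol, so wt% Fe = 12.844/91.567 × 100 = 14.03%.
M((Mg0.40Fe0.60)3KAlSi3O10(OH)2) = 474.026 g/mol, so wt% Fe = 100.521/474.026 × 100 = 21.21%.
14.03 − 21.21 = -7.18 pp.

-7.18 percentage points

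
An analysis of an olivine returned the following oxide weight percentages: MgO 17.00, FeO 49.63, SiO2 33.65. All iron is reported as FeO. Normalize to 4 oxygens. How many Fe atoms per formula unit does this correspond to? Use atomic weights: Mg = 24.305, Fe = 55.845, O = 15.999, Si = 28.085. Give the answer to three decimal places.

1.238 Fe apfu

MgO: 17.00/40.304 = 0.42179 mol → 0.42179 mol Mg, 0.42179 mol O.
FeO: 49.63/71.844 = 0.69080 mol → 0.69080 mol Fe, 0.69080 mol O.
SiO2: 33.65/60.083 = 0.56006 mol → 0.56006 mol Si, 1.12012 mol O.
Total oxygen = 2.23271 mol. Normalization factor = 4/2.23271 = 1.79154.
Fe per 4 O = 0.69080 × 1.79154 = 1.238.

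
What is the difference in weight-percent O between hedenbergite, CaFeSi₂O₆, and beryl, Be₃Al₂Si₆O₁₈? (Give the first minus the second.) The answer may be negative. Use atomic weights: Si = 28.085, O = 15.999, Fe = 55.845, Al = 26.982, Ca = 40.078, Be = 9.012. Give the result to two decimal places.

-14.89 percentage points

M(CaFeSi₂O₆) = 248.087 g/mol, so wt% O = 95.994/248.087 × 100 = 38.69%.
M(Be₃Al₂Si₆O₁₈) = 537.492 g/mol, so wt% O = 287.982/537.492 × 100 = 53.58%.
38.69 − 53.58 = -14.89 pp.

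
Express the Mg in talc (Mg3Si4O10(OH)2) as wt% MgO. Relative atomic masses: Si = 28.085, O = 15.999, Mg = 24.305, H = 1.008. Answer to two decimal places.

Molar mass of Mg3Si4O10(OH)2 = 3*24.305 + 4*28.085 + 12*15.999 + 2*1.008 = 379.259 g/mol.
Each formula unit contains 3 Mg, equivalent to 3/1 = 3.0000 mol MgO.
M(MgO) = 1×24.305 + 1×15.999 = 40.304 g/mol.
Mass of MgO per formula unit = 3.0000 × 40.304 = 120.912 g.
MgO wt% = 120.912 / 379.259 × 100 = 31.88%.

31.88 wt%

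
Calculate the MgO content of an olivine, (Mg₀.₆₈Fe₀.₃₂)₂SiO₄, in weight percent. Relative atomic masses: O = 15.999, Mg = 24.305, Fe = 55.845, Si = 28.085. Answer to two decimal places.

Molar mass of (Mg₀.₆₈Fe₀.₃₂)₂SiO₄ = 1.36×24.305 + 0.64×55.845 + 1×28.085 + 4×15.999 = 160.877 g/mol.
Each formula unit contains 1.36 Mg, equivalent to 1.36/1 = 1.3600 mol MgO.
M(MgO) = 1×24.305 + 1×15.999 = 40.304 g/mol.
Mass of MgO per formula unit = 1.3600 × 40.304 = 54.813 g.
MgO wt% = 54.813 / 160.877 × 100 = 34.07%.

34.07 wt%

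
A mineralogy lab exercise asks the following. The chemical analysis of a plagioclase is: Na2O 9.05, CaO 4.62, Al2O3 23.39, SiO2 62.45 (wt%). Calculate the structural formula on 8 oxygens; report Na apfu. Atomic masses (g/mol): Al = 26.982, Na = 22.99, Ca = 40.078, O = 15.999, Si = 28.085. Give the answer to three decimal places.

0.780 Na apfu

9.05 wt% Na2O ÷ 61.979 g/mol = 0.14602 mol, giving 0.29204 Na and 0.14602 O.
4.62 wt% CaO ÷ 56.077 g/mol = 0.08239 mol, giving 0.08239 Ca and 0.08239 O.
23.39 wt% Al2O3 ÷ 101.961 g/mol = 0.22940 mol, giving 0.45880 Al and 0.68820 O.
62.45 wt% SiO2 ÷ 60.083 g/mol = 1.03940 mol, giving 1.03940 Si and 2.07880 O.
Oxygen sums to 2.99541; scaling by 8/2.99541 = 2.67075 puts the formula on 8 O.
Na: 0.29204 × 2.67075 = 0.780 atoms per formula unit.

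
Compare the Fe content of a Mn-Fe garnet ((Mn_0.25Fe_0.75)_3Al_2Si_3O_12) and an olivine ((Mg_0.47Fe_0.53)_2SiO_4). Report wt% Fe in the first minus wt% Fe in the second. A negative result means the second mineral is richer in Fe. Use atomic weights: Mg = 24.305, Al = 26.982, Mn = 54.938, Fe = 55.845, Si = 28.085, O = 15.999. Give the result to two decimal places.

Fe in (Mn_0.25Fe_0.75)_3Al_2Si_3O_12: molar mass 497.062 g/mol; 2.25×55.845 = 125.651 g → 25.28 wt%.
Fe in (Mg_0.47Fe_0.53)_2SiO_4: molar mass 174.123 g/mol; 1.06×55.845 = 59.196 g → 34.00 wt%.
Difference = 25.28 − 34.00 = -8.72 percentage points.

-8.72 percentage points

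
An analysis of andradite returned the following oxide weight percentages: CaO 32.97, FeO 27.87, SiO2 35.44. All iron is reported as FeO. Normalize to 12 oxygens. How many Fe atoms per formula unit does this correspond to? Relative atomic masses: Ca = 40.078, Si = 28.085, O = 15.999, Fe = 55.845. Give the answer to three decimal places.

2.160 Fe apfu

CaO: 32.97/56.077 = 0.58794 mol → 0.58794 mol Ca, 0.58794 mol O.
FeO: 27.87/71.844 = 0.38792 mol → 0.38792 mol Fe, 0.38792 mol O.
SiO2: 35.44/60.083 = 0.58985 mol → 0.58985 mol Si, 1.17970 mol O.
Total oxygen = 2.15556 mol. Normalization factor = 12/2.15556 = 5.56700.
Fe per 12 O = 0.38792 × 5.56700 = 2.160.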